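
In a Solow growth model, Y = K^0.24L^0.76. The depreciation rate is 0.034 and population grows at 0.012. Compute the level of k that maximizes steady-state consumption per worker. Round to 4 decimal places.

k_gold ≈ 8.7906

Break-even investment rate: n + δ = 0.012 + 0.034 = 0.046.
Maximizing c = f(k) − (n+δ)·k gives f'(k) = n+δ, i.e. 0.24·k^(0.24−1) = 0.046, so k_gold = (0.24/0.046)^(1/0.76) ≈ 8.7906.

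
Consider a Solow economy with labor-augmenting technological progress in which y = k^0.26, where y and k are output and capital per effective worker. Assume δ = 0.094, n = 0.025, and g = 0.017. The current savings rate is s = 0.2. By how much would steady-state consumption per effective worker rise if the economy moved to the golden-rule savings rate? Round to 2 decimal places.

Δc ≈ 0.01

n + g + δ = 0.025 + 0.017 + 0.094 = 0.136.
Current steady state (s = 0.2): k* = (0.2/0.136)^(1/0.74) ≈ 1.6840, y* = 1.6840^0.26 ≈ 1.1451, c* = (1−0.2)·1.1451 ≈ 0.9161.
Maximizing c = f(k) − (n+g+δ)·k gives f'(k) = n+g+δ, i.e. 0.26·k^(0.26−1) = 0.136, so k_gold = (0.26/0.136)^(1/0.74) ≈ 2.4006.
y_gold = 2.4006^0.26 ≈ 1.2557, c_gold = y_gold − 0.136·k_gold ≈ 0.9292.
Gain: Δc = 0.9292 − 0.9161 ≈ 0.0131.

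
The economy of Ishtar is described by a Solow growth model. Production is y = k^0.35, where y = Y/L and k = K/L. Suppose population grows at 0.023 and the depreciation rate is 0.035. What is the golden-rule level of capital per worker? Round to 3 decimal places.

k_gold ≈ 15.885

n + δ = 0.023 + 0.035 = 0.058.
At the golden rule the marginal product of capital equals n+δ: 0.35·k^(0.35−1) = 0.058. Solving, k_gold = (0.35/0.058)^(1/0.65) ≈ 15.8849.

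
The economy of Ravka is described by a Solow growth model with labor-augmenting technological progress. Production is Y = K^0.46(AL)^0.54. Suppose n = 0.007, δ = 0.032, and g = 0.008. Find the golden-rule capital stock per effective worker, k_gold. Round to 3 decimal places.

k_gold ≈ 68.321

Break-even investment rate: n + g + δ = 0.007 + 0.008 + 0.032 = 0.047.
Setting f'(k) = n+g+δ gives 0.46·k^(0.46−1) = 0.047, hence k_gold = (0.46/0.047)^(1/0.54) ≈ 68.3212.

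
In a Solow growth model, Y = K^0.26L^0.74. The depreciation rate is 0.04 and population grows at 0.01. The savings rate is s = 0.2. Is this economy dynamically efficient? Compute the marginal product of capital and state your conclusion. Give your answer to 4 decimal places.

dynamically efficient; MPK ≈ 0.0650

Break-even investment rate: n + δ = 0.01 + 0.04 = 0.05.
Steady-state k*: s·k^0.26 = 0.05·k gives k* = (0.2/0.05)^(1/0.74) ≈ 6.5102.
MPK = 0.26·6.5102^(-0.74) ≈ 0.0650.
MPK > n+δ = 0.05, so the economy is dynamically efficient (under-saving).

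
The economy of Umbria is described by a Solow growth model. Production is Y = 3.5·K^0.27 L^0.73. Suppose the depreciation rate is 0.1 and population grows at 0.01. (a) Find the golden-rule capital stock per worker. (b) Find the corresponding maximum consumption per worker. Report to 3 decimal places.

(a) k_gold ≈ 19.033; (b) c_gold ≈ 5.661

n + δ = 0.01 + 0.1 = 0.11.
At the golden rule the marginal product of capital equals n+δ: 0.27·3.5·k^(0.27−1) = 0.11. Solving, k_gold = (0.27·3.5/0.11)^(1/0.73) ≈ 19.0329.
y_gold = 3.5·19.0329^0.27 ≈ 7.7542; c_gold = y_gold − 0.11·k_gold ≈ 5.6605.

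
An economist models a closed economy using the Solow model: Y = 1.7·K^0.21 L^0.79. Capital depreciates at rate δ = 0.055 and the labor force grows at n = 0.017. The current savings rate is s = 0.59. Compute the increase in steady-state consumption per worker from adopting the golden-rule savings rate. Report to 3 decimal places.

Capital per worker breaks even when investment replaces (n + δ)·k; here n + δ = 0.072.
Current steady state (s = 0.59): k* = (0.59·1.7/0.072)^(1/0.79) ≈ 28.0583, y* = 1.7·28.0583^0.21 ≈ 3.4241, c* = (1−0.59)·3.4241 ≈ 1.4039.
Golden rule sets MPK = n+δ: 0.21·1.7·k^(0.21−1) = 0.072, so k_gold = (0.21·1.7/0.072)^(1/0.79) ≈ 7.5888.
y_gold = 1.7·7.5888^0.21 ≈ 2.6019, c_gold = y_gold − 0.072·k_gold ≈ 2.0555.
Gain: Δc = 2.0555 − 1.4039 ≈ 0.6516.

Δc ≈ 0.652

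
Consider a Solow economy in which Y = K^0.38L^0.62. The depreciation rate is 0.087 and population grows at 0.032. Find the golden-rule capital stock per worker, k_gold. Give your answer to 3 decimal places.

k_gold ≈ 6.506

n + δ = 0.032 + 0.087 = 0.119.
Golden rule sets MPK = n+δ: 0.38·k^(0.38−1) = 0.119, so k_gold = (0.38/0.119)^(1/0.62) ≈ 6.5056.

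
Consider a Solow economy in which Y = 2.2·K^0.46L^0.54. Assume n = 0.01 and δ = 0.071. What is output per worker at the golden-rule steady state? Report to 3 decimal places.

Break-even investment rate: n + δ = 0.01 + 0.071 = 0.081.
Golden rule sets MPK = n+δ: 0.46·2.2·k^(0.46−1) = 0.081, so k_gold = (0.46·2.2/0.081)^(1/0.54) ≈ 107.3786.
Output: y_gold = 2.2·k_gold^0.46 = 2.2·107.3786^0.46 ≈ 18.9080.

y_gold ≈ 18.908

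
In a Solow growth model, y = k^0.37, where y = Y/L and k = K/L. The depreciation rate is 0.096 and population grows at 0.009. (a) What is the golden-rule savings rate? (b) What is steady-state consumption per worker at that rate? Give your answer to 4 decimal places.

(a) s_gold = 0.3700; (b) c_gold ≈ 1.3201

n + δ = 0.009 + 0.096 = 0.105.
For Cobb-Douglas, s_gold equals capital's share: s_gold = 0.37.
Setting f'(k) = n+δ gives 0.37·k^(0.37−1) = 0.105, hence k_gold = (0.37/0.105)^(1/0.63) ≈ 7.3837.
y_gold = 7.3837^0.37 ≈ 2.0954; c_gold = (1−0.37)·y_gold ≈ 1.3201.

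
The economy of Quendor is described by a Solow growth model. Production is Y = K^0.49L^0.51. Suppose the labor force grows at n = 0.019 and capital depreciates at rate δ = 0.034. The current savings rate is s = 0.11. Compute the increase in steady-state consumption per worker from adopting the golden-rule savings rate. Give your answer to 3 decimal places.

The effective depreciation rate is n + δ = 0.019 + 0.034 = 0.053.
Current steady state (s = 0.11): k* = (0.11/0.053)^(1/0.51) ≈ 4.1860, y* = 4.1860^0.49 ≈ 2.0169, c* = (1−0.11)·2.0169 ≈ 1.7950.
Golden rule sets MPK = n+δ: 0.49·k^(0.49−1) = 0.053, so k_gold = (0.49/0.053)^(1/0.51) ≈ 78.3360.
y_gold = 78.3360^0.49 ≈ 8.4731, c_gold = y_gold − 0.053·k_gold ≈ 4.3213.
Gain: Δc = 4.3213 − 1.7950 ≈ 2.5262.

Δc ≈ 2.526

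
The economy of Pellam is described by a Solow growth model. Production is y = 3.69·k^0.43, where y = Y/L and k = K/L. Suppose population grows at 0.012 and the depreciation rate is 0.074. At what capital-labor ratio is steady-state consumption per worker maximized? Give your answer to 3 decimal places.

k_gold ≈ 166.359

n + δ = 0.012 + 0.074 = 0.086.
Golden rule sets MPK = n+δ: 0.43·3.69·k^(0.43−1) = 0.086, so k_gold = (0.43·3.69/0.086)^(1/0.57) ≈ 166.3590.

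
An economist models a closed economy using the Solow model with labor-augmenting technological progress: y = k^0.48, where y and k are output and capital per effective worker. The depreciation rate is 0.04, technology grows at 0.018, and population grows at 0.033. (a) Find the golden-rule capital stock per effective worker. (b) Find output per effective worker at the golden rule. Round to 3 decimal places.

Capital per effective worker breaks even when investment replaces (n + g + δ)·k; here n + g + δ = 0.091.
At the golden rule the marginal product of capital equals n+g+δ: 0.48·k^(0.48−1) = 0.091. Solving, k_gold = (0.48/0.091)^(1/0.52) ≈ 24.4819.
y_gold = 24.4819^0.48 ≈ 4.6414.

(a) k_gold ≈ 24.482; (b) y_gold ≈ 4.641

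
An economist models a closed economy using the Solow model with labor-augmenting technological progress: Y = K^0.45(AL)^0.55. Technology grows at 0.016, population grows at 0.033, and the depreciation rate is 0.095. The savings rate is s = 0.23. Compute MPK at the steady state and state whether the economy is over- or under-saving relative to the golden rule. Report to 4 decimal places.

under-saving; MPK ≈ 0.2817

The effective depreciation rate is n + g + δ = 0.033 + 0.016 + 0.095 = 0.144.
Steady-state k*: s·k^0.45 = 0.144·k gives k* = (0.23/0.144)^(1/0.55) ≈ 2.3429.
MPK = 0.45·2.3429^(-0.55) ≈ 0.2817.
MPK > n+g+δ = 0.144, so the economy is dynamically efficient (under-saving).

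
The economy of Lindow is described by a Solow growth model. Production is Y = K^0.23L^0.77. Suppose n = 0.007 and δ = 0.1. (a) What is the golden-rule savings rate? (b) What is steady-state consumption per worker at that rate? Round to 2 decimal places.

Break-even investment rate: n + δ = 0.007 + 0.1 = 0.107.
For Cobb-Douglas, s_gold equals capital's share: s_gold = 0.23.
Golden rule sets MPK = n+δ: 0.23·k^(0.23−1) = 0.107, so k_gold = (0.23/0.107)^(1/0.77) ≈ 2.7016.
y_gold = 2.7016^0.23 ≈ 1.2568; c_gold = (1−0.23)·y_gold ≈ 0.9677.

(a) s_gold = 0.23; (b) c_gold ≈ 0.97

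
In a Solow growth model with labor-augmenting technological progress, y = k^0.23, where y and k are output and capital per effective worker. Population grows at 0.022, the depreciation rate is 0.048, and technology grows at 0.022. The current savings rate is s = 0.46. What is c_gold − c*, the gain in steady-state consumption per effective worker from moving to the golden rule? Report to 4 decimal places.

Δc ≈ 0.1391

Break-even investment rate: n + g + δ = 0.022 + 0.022 + 0.048 = 0.092.
Current steady state (s = 0.46): k* = (0.46/0.092)^(1/0.77) ≈ 8.0864, y* = 8.0864^0.23 ≈ 1.6173, c* = (1−0.46)·1.6173 ≈ 0.8733.
Setting f'(k) = n+g+δ gives 0.23·k^(0.23−1) = 0.092, hence k_gold = (0.23/0.092)^(1/0.77) ≈ 3.2870.
y_gold = 3.2870^0.23 ≈ 1.3148, c_gold = y_gold − 0.092·k_gold ≈ 1.0124.
Gain: Δc = 1.0124 − 0.8733 ≈ 0.1391.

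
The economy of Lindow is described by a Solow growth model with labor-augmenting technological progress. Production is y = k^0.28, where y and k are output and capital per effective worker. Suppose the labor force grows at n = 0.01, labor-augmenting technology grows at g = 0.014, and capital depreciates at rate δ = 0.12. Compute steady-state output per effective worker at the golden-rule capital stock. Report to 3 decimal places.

y_gold ≈ 1.295

Break-even investment rate: n + g + δ = 0.01 + 0.014 + 0.12 = 0.144.
At the golden rule the marginal product of capital equals n+g+δ: 0.28·k^(0.28−1) = 0.144. Solving, k_gold = (0.28/0.144)^(1/0.72) ≈ 2.5183.
Output: y_gold = k_gold^0.28 = 2.5183^0.28 ≈ 1.2951.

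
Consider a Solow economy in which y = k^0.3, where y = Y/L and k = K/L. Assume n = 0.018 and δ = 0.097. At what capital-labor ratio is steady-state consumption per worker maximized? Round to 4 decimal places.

The effective depreciation rate is n + δ = 0.018 + 0.097 = 0.115.
Setting f'(k) = n+δ gives 0.3·k^(0.3−1) = 0.115, hence k_gold = (0.3/0.115)^(1/0.7) ≈ 3.9345.

k_gold ≈ 3.9345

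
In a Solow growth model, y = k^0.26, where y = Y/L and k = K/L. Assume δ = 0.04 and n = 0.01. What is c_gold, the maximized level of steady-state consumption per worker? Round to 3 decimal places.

c_gold ≈ 1.321

Break-even investment rate: n + δ = 0.01 + 0.04 = 0.05.
Setting f'(k) = n+δ gives 0.26·k^(0.26−1) = 0.05, hence k_gold = (0.26/0.05)^(1/0.74) ≈ 9.2805.
y_gold = 9.2805^0.26 ≈ 1.7847.
c_gold = y_gold − (n+δ)·k_gold = 1.7847 − 0.05·9.2805 ≈ 1.3207.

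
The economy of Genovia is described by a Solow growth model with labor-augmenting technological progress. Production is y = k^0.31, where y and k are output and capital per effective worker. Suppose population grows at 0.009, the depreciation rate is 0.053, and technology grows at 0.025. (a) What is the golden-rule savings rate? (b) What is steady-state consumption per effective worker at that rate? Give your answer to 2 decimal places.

The effective depreciation rate is n + g + δ = 0.009 + 0.025 + 0.053 = 0.087.
For Cobb-Douglas, s_gold equals capital's share: s_gold = 0.31.
At the golden rule the marginal product of capital equals n+g+δ: 0.31·k^(0.31−1) = 0.087. Solving, k_gold = (0.31/0.087)^(1/0.69) ≈ 6.3063.
y_gold = 6.3063^0.31 ≈ 1.7698; c_gold = (1−0.31)·y_gold ≈ 1.2212.

(a) s_gold = 0.31; (b) c_gold ≈ 1.22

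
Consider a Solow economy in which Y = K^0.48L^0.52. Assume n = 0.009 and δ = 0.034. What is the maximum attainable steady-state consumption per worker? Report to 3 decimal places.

n + δ = 0.009 + 0.034 = 0.043.
Maximizing c = f(k) − (n+δ)·k gives f'(k) = n+δ, i.e. 0.48·k^(0.48−1) = 0.043, so k_gold = (0.48/0.043)^(1/0.52) ≈ 103.5017.
y_gold = 103.5017^0.48 ≈ 9.2720.
c_gold = y_gold − (n+δ)·k_gold = 9.2720 − 0.043·103.5017 ≈ 4.8215.

c_gold ≈ 4.821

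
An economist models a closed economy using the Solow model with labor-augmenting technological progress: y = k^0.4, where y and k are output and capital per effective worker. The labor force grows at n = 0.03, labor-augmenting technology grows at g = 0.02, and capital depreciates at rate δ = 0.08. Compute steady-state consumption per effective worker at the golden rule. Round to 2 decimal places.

c_gold ≈ 1.27

The effective depreciation rate is n + g + δ = 0.03 + 0.02 + 0.08 = 0.13.
Maximizing c = f(k) − (n+g+δ)·k gives f'(k) = n+g+δ, i.e. 0.4·k^(0.4−1) = 0.13, so k_gold = (0.4/0.13)^(1/0.6) ≈ 6.5092.
y_gold = 6.5092^0.4 ≈ 2.1155.
c_gold = y_gold − (n+g+δ)·k_gold = 2.1155 − 0.13·6.5092 ≈ 1.2693.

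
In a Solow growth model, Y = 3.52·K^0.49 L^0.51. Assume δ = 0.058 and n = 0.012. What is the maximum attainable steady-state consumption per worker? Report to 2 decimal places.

c_gold ≈ 39.01

Break-even investment rate: n + δ = 0.012 + 0.058 = 0.07.
Golden rule sets MPK = n+δ: 0.49·3.52·k^(0.49−1) = 0.07, so k_gold = (0.49·3.52/0.07)^(1/0.51) ≈ 535.4356.
y_gold = 3.52·535.4356^0.49 ≈ 76.4908.
c_gold = y_gold − (n+δ)·k_gold = 76.4908 − 0.07·535.4356 ≈ 39.0103.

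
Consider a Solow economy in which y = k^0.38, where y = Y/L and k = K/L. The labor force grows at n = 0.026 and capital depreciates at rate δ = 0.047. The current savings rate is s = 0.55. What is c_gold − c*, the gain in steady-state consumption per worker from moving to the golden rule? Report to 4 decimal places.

The effective depreciation rate is n + δ = 0.026 + 0.047 = 0.073.
Current steady state (s = 0.55): k* = (0.55/0.073)^(1/0.62) ≈ 25.9765, y* = 25.9765^0.38 ≈ 3.4478, c* = (1−0.55)·3.4478 ≈ 1.5515.
Setting f'(k) = n+δ gives 0.38·k^(0.38−1) = 0.073, hence k_gold = (0.38/0.073)^(1/0.62) ≈ 14.3081.
y_gold = 14.3081^0.38 ≈ 2.7487, c_gold = y_gold − 0.073·k_gold ≈ 1.7042.
Gain: Δc = 1.7042 − 1.5515 ≈ 0.1527.

Δc ≈ 0.1527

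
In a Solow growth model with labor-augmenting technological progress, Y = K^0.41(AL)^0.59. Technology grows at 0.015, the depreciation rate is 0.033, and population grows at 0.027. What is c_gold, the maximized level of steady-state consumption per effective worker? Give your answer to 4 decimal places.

Break-even investment rate: n + g + δ = 0.027 + 0.015 + 0.033 = 0.075.
Maximizing c = f(k) − (n+g+δ)·k gives f'(k) = n+g+δ, i.e. 0.41·k^(0.41−1) = 0.075, so k_gold = (0.41/0.075)^(1/0.59) ≈ 17.7982.
y_gold = 17.7982^0.41 ≈ 3.2558.
c_gold = y_gold − (n+g+δ)·k_gold = 3.2558 − 0.075·17.7982 ≈ 1.9209.

c_gold ≈ 1.9209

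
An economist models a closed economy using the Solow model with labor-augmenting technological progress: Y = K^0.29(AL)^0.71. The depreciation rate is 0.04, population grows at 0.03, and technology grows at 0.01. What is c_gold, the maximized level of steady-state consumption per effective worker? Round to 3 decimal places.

c_gold ≈ 1.201

The effective depreciation rate is n + g + δ = 0.03 + 0.01 + 0.04 = 0.08.
Setting f'(k) = n+g+δ gives 0.29·k^(0.29−1) = 0.08, hence k_gold = (0.29/0.08)^(1/0.71) ≈ 6.1342.
y_gold = 6.1342^0.29 ≈ 1.6922.
c_gold = y_gold − (n+g+δ)·k_gold = 1.6922 − 0.08·6.1342 ≈ 1.2015.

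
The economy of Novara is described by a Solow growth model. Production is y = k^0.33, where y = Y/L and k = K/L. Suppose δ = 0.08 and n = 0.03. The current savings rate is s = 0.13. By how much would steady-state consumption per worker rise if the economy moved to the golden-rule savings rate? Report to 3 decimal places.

Δc ≈ 0.206

Capital per worker breaks even when investment replaces (n + δ)·k; here n + δ = 0.11.
Current steady state (s = 0.13): k* = (0.13/0.11)^(1/0.67) ≈ 1.2832, y* = 1.2832^0.33 ≈ 1.0858, c* = (1−0.13)·1.0858 ≈ 0.9446.
Setting f'(k) = n+δ gives 0.33·k^(0.33−1) = 0.11, hence k_gold = (0.33/0.11)^(1/0.67) ≈ 5.1537.
y_gold = 5.1537^0.33 ≈ 1.7179, c_gold = y_gold − 0.11·k_gold ≈ 1.1510.
Gain: Δc = 1.1510 − 0.9446 ≈ 0.2064.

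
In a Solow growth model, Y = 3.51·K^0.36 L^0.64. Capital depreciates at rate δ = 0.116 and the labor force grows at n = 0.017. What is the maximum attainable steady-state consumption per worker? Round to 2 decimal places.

c_gold ≈ 7.97

n + δ = 0.017 + 0.116 = 0.133.
At the golden rule the marginal product of capital equals n+δ: 0.36·3.51·k^(0.36−1) = 0.133. Solving, k_gold = (0.36·3.51/0.133)^(1/0.64) ≈ 33.7091.
y_gold = 3.51·33.7091^0.36 ≈ 12.4536.
c_gold = y_gold − (n+δ)·k_gold = 12.4536 − 0.133·33.7091 ≈ 7.9703.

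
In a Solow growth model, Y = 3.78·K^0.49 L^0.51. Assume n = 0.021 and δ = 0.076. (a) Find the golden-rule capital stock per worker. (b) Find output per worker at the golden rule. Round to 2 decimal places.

Break-even investment rate: n + δ = 0.021 + 0.076 = 0.097.
Maximizing c = f(k) − (n+δ)·k gives f'(k) = n+δ, i.e. 0.49·3.78·k^(0.49−1) = 0.097, so k_gold = (0.49·3.78/0.097)^(1/0.51) ≈ 324.7882.
y_gold = 3.78·324.7882^0.49 ≈ 64.2948.

(a) k_gold ≈ 324.79; (b) y_gold ≈ 64.29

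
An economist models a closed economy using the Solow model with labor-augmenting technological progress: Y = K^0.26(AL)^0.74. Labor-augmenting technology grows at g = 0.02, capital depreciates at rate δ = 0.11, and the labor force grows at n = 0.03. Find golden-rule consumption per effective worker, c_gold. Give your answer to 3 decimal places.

n + g + δ = 0.03 + 0.02 + 0.11 = 0.16.
Maximizing c = f(k) − (n+g+δ)·k gives f'(k) = n+g+δ, i.e. 0.26·k^(0.26−1) = 0.16, so k_gold = (0.26/0.16)^(1/0.74) ≈ 1.9272.
y_gold = 1.9272^0.26 ≈ 1.1860.
c_gold = y_gold − (n+g+δ)·k_gold = 1.1860 − 0.16·1.9272 ≈ 0.8776.

c_gold ≈ 0.878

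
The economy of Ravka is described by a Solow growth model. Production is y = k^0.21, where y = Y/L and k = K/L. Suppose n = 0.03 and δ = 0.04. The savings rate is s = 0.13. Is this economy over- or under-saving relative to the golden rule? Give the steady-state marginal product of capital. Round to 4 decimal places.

under-saving; MPK ≈ 0.1131

The effective depreciation rate is n + δ = 0.03 + 0.04 = 0.07.
Steady-state k*: s·k^0.21 = 0.07·k gives k* = (0.13/0.07)^(1/0.79) ≈ 2.1893.
MPK = 0.21·2.1893^(-0.79) ≈ 0.1131.
MPK > n+δ = 0.07, so the economy is dynamically efficient (under-saving).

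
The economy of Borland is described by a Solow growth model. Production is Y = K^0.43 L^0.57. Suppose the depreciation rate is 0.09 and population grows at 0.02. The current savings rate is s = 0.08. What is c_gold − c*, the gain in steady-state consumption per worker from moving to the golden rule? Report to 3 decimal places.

Δc ≈ 0.871

Capital per worker breaks even when investment replaces (n + δ)·k; here n + δ = 0.11.
Current steady state (s = 0.08): k* = (0.08/0.11)^(1/0.57) ≈ 0.5720, y* = 0.5720^0.43 ≈ 0.7864, c* = (1−0.08)·0.7864 ≈ 0.7235.
Golden rule sets MPK = n+δ: 0.43·k^(0.43−1) = 0.11, so k_gold = (0.43/0.11)^(1/0.57) ≈ 10.9328.
y_gold = 10.9328^0.43 ≈ 2.7968, c_gold = y_gold − 0.11·k_gold ≈ 1.5941.
Gain: Δc = 1.5941 − 0.7235 ≈ 0.8706.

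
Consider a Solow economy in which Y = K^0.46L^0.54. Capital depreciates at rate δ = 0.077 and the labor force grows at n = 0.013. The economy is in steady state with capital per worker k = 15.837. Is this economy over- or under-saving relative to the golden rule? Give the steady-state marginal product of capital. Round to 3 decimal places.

Break-even investment rate: n + δ = 0.013 + 0.077 = 0.09.
MPK = 0.46·k^(0.46−1) = 0.46·15.837^(-0.54) ≈ 0.1035.
MPK > 0.09, so the economy is dynamically efficient (under-saving).

under-saving; MPK ≈ 0.103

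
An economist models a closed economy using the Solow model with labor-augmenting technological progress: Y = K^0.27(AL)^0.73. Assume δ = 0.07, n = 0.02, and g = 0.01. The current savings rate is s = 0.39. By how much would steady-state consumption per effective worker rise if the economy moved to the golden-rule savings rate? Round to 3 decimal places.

Δc ≈ 0.045

The effective depreciation rate is n + g + δ = 0.02 + 0.01 + 0.07 = 0.1.
Current steady state (s = 0.39): k* = (0.39/0.1)^(1/0.73) ≈ 6.4518, y* = 6.4518^0.27 ≈ 1.6543, c* = (1−0.39)·1.6543 ≈ 1.0091.
At the golden rule the marginal product of capital equals n+g+δ: 0.27·k^(0.27−1) = 0.1. Solving, k_gold = (0.27/0.1)^(1/0.73) ≈ 3.8986.
y_gold = 3.8986^0.27 ≈ 1.4439, c_gold = y_gold − 0.1·k_gold ≈ 1.0541.
Gain: Δc = 1.0541 − 1.0091 ≈ 0.0449.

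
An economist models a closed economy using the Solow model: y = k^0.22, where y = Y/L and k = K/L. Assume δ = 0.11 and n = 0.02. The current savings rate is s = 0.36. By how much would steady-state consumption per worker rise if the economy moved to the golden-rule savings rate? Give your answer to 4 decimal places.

Break-even investment rate: n + δ = 0.02 + 0.11 = 0.13.
Current steady state (s = 0.36): k* = (0.36/0.13)^(1/0.78) ≈ 3.6909, y* = 3.6909^0.22 ≈ 1.3328, c* = (1−0.36)·1.3328 ≈ 0.8530.
Golden rule sets MPK = n+δ: 0.22·k^(0.22−1) = 0.13, so k_gold = (0.22/0.13)^(1/0.78) ≈ 1.9630.
y_gold = 1.9630^0.22 ≈ 1.1600, c_gold = y_gold − 0.13·k_gold ≈ 0.9048.
Gain: Δc = 0.9048 − 0.8530 ≈ 0.0518.

Δc ≈ 0.0518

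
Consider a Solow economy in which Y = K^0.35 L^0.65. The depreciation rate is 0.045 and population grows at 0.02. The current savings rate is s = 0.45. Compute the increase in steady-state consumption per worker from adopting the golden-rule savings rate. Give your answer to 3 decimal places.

Δc ≈ 0.050

Capital per worker breaks even when investment replaces (n + δ)·k; here n + δ = 0.065.
Current steady state (s = 0.45): k* = (0.45/0.065)^(1/0.65) ≈ 19.6231, y* = 19.6231^0.35 ≈ 2.8344, c* = (1−0.45)·2.8344 ≈ 1.5589.
Golden rule sets MPK = n+δ: 0.35·k^(0.35−1) = 0.065, so k_gold = (0.35/0.065)^(1/0.65) ≈ 13.3307.
y_gold = 13.3307^0.35 ≈ 2.4757, c_gold = y_gold − 0.065·k_gold ≈ 1.6092.
Gain: Δc = 1.6092 − 1.5589 ≈ 0.0503.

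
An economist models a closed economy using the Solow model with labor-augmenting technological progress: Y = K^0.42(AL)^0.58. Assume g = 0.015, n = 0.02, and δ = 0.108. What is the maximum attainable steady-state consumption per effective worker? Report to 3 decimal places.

c_gold ≈ 1.265

n + g + δ = 0.02 + 0.015 + 0.108 = 0.143.
Golden rule sets MPK = n+g+δ: 0.42·k^(0.42−1) = 0.143, so k_gold = (0.42/0.143)^(1/0.58) ≈ 6.4084.
y_gold = 6.4084^0.42 ≈ 2.1819.
c_gold = y_gold − (n+g+δ)·k_gold = 2.1819 − 0.143·6.4084 ≈ 1.2655.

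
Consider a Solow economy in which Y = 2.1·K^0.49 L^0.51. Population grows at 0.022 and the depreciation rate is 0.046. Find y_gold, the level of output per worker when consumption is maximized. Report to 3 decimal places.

Break-even investment rate: n + δ = 0.022 + 0.046 = 0.068.
At the golden rule the marginal product of capital equals n+δ: 0.49·2.1·k^(0.49−1) = 0.068. Solving, k_gold = (0.49·2.1/0.068)^(1/0.51) ≈ 205.8458.
Output: y_gold = 2.1·k_gold^0.49 = 2.1·205.8458^0.49 ≈ 28.5664.

y_gold ≈ 28.566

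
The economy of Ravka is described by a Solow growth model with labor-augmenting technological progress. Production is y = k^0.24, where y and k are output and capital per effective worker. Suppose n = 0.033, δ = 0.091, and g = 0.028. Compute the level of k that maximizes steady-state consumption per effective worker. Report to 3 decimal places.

The effective depreciation rate is n + g + δ = 0.033 + 0.028 + 0.091 = 0.152.
At the golden rule the marginal product of capital equals n+g+δ: 0.24·k^(0.24−1) = 0.152. Solving, k_gold = (0.24/0.152)^(1/0.76) ≈ 1.8239.

k_gold ≈ 1.824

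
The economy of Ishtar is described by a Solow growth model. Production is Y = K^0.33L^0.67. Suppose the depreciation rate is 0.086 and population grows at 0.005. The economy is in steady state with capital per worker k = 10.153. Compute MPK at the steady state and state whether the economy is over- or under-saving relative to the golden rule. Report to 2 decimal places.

The effective depreciation rate is n + δ = 0.005 + 0.086 = 0.091.
MPK = 0.33·k^(0.33−1) = 0.33·10.153^(-0.67) ≈ 0.0698.
MPK < 0.091, so the economy is dynamically inefficient (over-saving).

over-saving; MPK ≈ 0.07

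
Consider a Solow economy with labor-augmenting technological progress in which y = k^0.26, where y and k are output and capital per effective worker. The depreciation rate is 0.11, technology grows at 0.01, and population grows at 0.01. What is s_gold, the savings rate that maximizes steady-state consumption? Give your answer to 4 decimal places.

s_gold = 0.2600

The effective depreciation rate is n + g + δ = 0.01 + 0.01 + 0.11 = 0.13.
At the golden rule MPK = n+g+δ, and in any Cobb-Douglas steady state s = (n+g+δ)·k/y = MPK·k/y = capital's share 0.26.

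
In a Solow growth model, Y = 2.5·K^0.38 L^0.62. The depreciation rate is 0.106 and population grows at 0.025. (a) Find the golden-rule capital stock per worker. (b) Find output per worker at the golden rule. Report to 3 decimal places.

The effective depreciation rate is n + δ = 0.025 + 0.106 = 0.131.
Golden rule sets MPK = n+δ: 0.38·2.5·k^(0.38−1) = 0.131, so k_gold = (0.38·2.5/0.131)^(1/0.62) ≈ 24.4245.
y_gold = 2.5·24.4245^0.38 ≈ 8.4200.

(a) k_gold ≈ 24.425; (b) y_gold ≈ 8.420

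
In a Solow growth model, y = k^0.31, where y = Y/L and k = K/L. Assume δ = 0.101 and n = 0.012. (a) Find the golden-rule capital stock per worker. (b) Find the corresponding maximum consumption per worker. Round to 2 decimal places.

The effective depreciation rate is n + δ = 0.012 + 0.101 = 0.113.
Setting f'(k) = n+δ gives 0.31·k^(0.31−1) = 0.113, hence k_gold = (0.31/0.113)^(1/0.69) ≈ 4.3171.
y_gold = 4.3171^0.31 ≈ 1.5737; c_gold = y_gold − 0.113·k_gold ≈ 1.0858.

(a) k_gold ≈ 4.32; (b) c_gold ≈ 1.09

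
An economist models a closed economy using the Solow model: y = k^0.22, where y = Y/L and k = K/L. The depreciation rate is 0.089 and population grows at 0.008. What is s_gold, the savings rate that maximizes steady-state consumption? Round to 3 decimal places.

Break-even investment rate: n + δ = 0.008 + 0.089 = 0.097.
At the golden rule MPK = n+δ, and in any Cobb-Douglas steady state s = (n+δ)·k/y = MPK·k/y = capital's share 0.22.

s_gold = 0.220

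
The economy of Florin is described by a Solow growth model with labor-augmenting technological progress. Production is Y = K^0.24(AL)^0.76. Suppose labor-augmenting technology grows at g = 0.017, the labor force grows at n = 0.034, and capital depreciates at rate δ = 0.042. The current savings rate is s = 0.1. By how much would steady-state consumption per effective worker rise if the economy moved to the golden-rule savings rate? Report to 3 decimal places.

Δc ≈ 0.104

n + g + δ = 0.034 + 0.017 + 0.042 = 0.093.
Current steady state (s = 0.1): k* = (0.1/0.093)^(1/0.76) ≈ 1.1002, y* = 1.1002^0.24 ≈ 1.0232, c* = (1−0.1)·1.0232 ≈ 0.9209.
Maximizing c = f(k) − (n+g+δ)·k gives f'(k) = n+g+δ, i.e. 0.24·k^(0.24−1) = 0.093, so k_gold = (0.24/0.093)^(1/0.76) ≈ 3.4814.
y_gold = 3.4814^0.24 ≈ 1.3490, c_gold = y_gold − 0.093·k_gold ≈ 1.0253.
Gain: Δc = 1.0253 − 0.9209 ≈ 0.1044.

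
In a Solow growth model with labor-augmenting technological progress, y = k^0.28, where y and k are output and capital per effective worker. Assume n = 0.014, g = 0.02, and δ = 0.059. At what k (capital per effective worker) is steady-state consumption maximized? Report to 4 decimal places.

Break-even investment rate: n + g + δ = 0.014 + 0.02 + 0.059 = 0.093.
Setting f'(k) = n+g+δ gives 0.28·k^(0.28−1) = 0.093, hence k_gold = (0.28/0.093)^(1/0.72) ≈ 4.6220.

k_gold ≈ 4.6220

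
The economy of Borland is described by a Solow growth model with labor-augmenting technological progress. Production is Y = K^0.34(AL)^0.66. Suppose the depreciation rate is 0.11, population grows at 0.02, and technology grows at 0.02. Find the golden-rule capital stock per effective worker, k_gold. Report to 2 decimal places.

Capital per effective worker breaks even when investment replaces (n + g + δ)·k; here n + g + δ = 0.15.
Maximizing c = f(k) − (n+g+δ)·k gives f'(k) = n+g+δ, i.e. 0.34·k^(0.34−1) = 0.15, so k_gold = (0.34/0.15)^(1/0.66) ≈ 3.4551.

k_gold ≈ 3.46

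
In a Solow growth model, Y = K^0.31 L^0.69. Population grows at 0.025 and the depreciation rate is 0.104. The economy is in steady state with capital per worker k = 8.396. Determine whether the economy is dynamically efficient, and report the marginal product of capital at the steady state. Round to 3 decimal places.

Break-even investment rate: n + δ = 0.025 + 0.104 = 0.129.
MPK = 0.31·k^(0.31−1) = 0.31·8.396^(-0.69) ≈ 0.0714.
MPK < 0.129, so the economy is dynamically inefficient (over-saving).

dynamically inefficient; MPK ≈ 0.071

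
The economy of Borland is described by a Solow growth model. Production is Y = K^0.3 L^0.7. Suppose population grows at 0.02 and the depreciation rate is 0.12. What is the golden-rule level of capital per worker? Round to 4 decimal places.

Capital per worker breaks even when investment replaces (n + δ)·k; here n + δ = 0.14.
Setting f'(k) = n+δ gives 0.3·k^(0.3−1) = 0.14, hence k_gold = (0.3/0.14)^(1/0.7) ≈ 2.9706.

k_gold ≈ 2.9706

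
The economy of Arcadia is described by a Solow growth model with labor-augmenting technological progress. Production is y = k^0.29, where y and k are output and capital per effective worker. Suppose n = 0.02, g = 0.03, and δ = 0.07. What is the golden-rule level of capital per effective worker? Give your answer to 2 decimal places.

n + g + δ = 0.02 + 0.03 + 0.07 = 0.12.
Golden rule sets MPK = n+g+δ: 0.29·k^(0.29−1) = 0.12, so k_gold = (0.29/0.12)^(1/0.71) ≈ 3.4653.

k_gold ≈ 3.47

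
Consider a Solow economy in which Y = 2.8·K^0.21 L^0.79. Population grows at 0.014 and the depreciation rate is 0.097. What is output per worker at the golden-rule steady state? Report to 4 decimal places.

y_gold ≈ 4.3614

n + δ = 0.014 + 0.097 = 0.111.
Golden rule sets MPK = n+δ: 0.21·2.8·k^(0.21−1) = 0.111, so k_gold = (0.21·2.8/0.111)^(1/0.79) ≈ 8.2513.
Output: y_gold = 2.8·k_gold^0.21 = 2.8·8.2513^0.21 ≈ 4.3614.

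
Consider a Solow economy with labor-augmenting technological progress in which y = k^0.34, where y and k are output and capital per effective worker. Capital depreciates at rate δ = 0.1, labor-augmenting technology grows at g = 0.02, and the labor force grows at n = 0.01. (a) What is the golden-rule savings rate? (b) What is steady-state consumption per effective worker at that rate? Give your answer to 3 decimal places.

(a) s_gold = 0.340; (b) c_gold ≈ 1.083

n + g + δ = 0.01 + 0.02 + 0.1 = 0.13.
For Cobb-Douglas, s_gold equals capital's share: s_gold = 0.34.
Maximizing c = f(k) − (n+g+δ)·k gives f'(k) = n+g+δ, i.e. 0.34·k^(0.34−1) = 0.13, so k_gold = (0.34/0.13)^(1/0.66) ≈ 4.2917.
y_gold = 4.2917^0.34 ≈ 1.6409; c_gold = (1−0.34)·y_gold ≈ 1.0830.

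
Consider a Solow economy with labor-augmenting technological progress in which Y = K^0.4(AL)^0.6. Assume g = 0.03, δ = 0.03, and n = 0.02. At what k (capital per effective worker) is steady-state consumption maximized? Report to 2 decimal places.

Break-even investment rate: n + g + δ = 0.02 + 0.03 + 0.03 = 0.08.
Setting f'(k) = n+g+δ gives 0.4·k^(0.4−1) = 0.08, hence k_gold = (0.4/0.08)^(1/0.6) ≈ 14.6201.

k_gold ≈ 14.62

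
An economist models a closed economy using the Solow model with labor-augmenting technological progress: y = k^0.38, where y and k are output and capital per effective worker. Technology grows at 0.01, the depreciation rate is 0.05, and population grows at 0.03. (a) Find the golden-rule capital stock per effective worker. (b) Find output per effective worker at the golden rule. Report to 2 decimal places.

Capital per effective worker breaks even when investment replaces (n + g + δ)·k; here n + g + δ = 0.09.
Maximizing c = f(k) − (n+g+δ)·k gives f'(k) = n+g+δ, i.e. 0.38·k^(0.38−1) = 0.09, so k_gold = (0.38/0.09)^(1/0.62) ≈ 10.2079.
y_gold = 10.2079^0.38 ≈ 2.4177.

(a) k_gold ≈ 10.21; (b) y_gold ≈ 2.42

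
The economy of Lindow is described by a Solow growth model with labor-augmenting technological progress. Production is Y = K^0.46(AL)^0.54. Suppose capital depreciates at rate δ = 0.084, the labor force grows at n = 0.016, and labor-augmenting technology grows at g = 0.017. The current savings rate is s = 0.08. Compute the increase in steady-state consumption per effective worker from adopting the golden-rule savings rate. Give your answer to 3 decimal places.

Δc ≈ 1.068

The effective depreciation rate is n + g + δ = 0.016 + 0.017 + 0.084 = 0.117.
Current steady state (s = 0.08): k* = (0.08/0.117)^(1/0.54) ≈ 0.4946, y* = 0.4946^0.46 ≈ 0.7234, c* = (1−0.08)·0.7234 ≈ 0.6655.
Golden rule sets MPK = n+g+δ: 0.46·k^(0.46−1) = 0.117, so k_gold = (0.46/0.117)^(1/0.54) ≈ 12.6200.
y_gold = 12.6200^0.46 ≈ 3.2099, c_gold = y_gold − 0.117·k_gold ≈ 1.7333.
Gain: Δc = 1.7333 − 0.6655 ≈ 1.0678.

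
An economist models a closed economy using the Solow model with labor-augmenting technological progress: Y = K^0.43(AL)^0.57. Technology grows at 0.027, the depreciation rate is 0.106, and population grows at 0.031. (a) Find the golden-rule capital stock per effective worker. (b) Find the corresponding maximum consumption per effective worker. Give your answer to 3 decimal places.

The effective depreciation rate is n + g + δ = 0.031 + 0.027 + 0.106 = 0.164.
Golden rule sets MPK = n+g+δ: 0.43·k^(0.43−1) = 0.164, so k_gold = (0.43/0.164)^(1/0.57) ≈ 5.4254.
y_gold = 5.4254^0.43 ≈ 2.0692; c_gold = y_gold − 0.164·k_gold ≈ 1.1794.

(a) k_gold ≈ 5.425; (b) c_gold ≈ 1.179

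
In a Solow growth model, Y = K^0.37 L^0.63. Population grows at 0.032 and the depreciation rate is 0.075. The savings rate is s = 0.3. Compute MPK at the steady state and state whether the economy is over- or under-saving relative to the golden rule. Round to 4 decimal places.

under-saving; MPK ≈ 0.1320

Capital per worker breaks even when investment replaces (n + δ)·k; here n + δ = 0.107.
Steady-state k*: s·k^0.37 = 0.107·k gives k* = (0.3/0.107)^(1/0.63) ≈ 5.1368.
MPK = 0.37·5.1368^(-0.63) ≈ 0.1320.
MPK > n+δ = 0.107, so the economy is dynamically efficient (under-saving).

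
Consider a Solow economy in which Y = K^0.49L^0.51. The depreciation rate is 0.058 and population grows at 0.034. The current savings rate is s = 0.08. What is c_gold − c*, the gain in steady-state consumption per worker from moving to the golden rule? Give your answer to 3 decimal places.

The effective depreciation rate is n + δ = 0.034 + 0.058 = 0.092.
Current steady state (s = 0.08): k* = (0.08/0.092)^(1/0.51) ≈ 0.7603, y* = 0.7603^0.49 ≈ 0.8743, c* = (1−0.08)·0.8743 ≈ 0.8044.
Setting f'(k) = n+δ gives 0.49·k^(0.49−1) = 0.092, hence k_gold = (0.49/0.092)^(1/0.51) ≈ 26.5662.
y_gold = 26.5662^0.49 ≈ 4.9879, c_gold = y_gold − 0.092·k_gold ≈ 2.5439.
Gain: Δc = 2.5439 − 0.8044 ≈ 1.7395.

Δc ≈ 1.739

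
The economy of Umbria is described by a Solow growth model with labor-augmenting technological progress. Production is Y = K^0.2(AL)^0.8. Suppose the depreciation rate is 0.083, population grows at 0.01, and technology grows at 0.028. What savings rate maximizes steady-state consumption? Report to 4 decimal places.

n + g + δ = 0.01 + 0.028 + 0.083 = 0.121.
At the golden rule MPK = n+g+δ, and in any Cobb-Douglas steady state s = (n+g+δ)·k/y = MPK·k/y = capital's share 0.2.

s_gold = 0.2000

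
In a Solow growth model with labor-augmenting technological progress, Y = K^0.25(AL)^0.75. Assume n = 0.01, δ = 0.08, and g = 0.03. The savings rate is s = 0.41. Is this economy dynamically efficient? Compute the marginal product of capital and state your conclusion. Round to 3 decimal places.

dynamically inefficient; MPK ≈ 0.073

Break-even investment rate: n + g + δ = 0.01 + 0.03 + 0.08 = 0.12.
Steady-state k*: s·k^0.25 = 0.12·k gives k* = (0.41/0.12)^(1/0.75) ≈ 5.1460.
MPK = 0.25·5.1460^(-0.75) ≈ 0.0732.
MPK < n+g+δ = 0.12, so the economy is dynamically inefficient (over-saving).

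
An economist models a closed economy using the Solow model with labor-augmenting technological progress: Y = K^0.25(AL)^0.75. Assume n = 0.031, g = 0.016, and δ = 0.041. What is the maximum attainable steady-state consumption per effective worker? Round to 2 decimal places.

c_gold ≈ 1.06

Capital per effective worker breaks even when investment replaces (n + g + δ)·k; here n + g + δ = 0.088.
Maximizing c = f(k) − (n+g+δ)·k gives f'(k) = n+g+δ, i.e. 0.25·k^(0.25−1) = 0.088, so k_gold = (0.25/0.088)^(1/0.75) ≈ 4.0236.
y_gold = 4.0236^0.25 ≈ 1.4163.
c_gold = y_gold − (n+g+δ)·k_gold = 1.4163 − 0.088·4.0236 ≈ 1.0622.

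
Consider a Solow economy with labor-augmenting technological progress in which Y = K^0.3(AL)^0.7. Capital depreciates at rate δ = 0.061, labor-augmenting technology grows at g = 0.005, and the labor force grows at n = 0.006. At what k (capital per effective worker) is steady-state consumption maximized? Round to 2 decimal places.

Capital per effective worker breaks even when investment replaces (n + g + δ)·k; here n + g + δ = 0.072.
Setting f'(k) = n+g+δ gives 0.3·k^(0.3−1) = 0.072, hence k_gold = (0.3/0.072)^(1/0.7) ≈ 7.6809.

k_gold ≈ 7.68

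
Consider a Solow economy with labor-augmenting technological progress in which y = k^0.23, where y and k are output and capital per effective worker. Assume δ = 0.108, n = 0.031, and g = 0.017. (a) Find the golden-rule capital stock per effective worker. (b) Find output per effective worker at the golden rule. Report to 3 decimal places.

(a) k_gold ≈ 1.656; (b) y_gold ≈ 1.123

n + g + δ = 0.031 + 0.017 + 0.108 = 0.156.
Maximizing c = f(k) − (n+g+δ)·k gives f'(k) = n+g+δ, i.e. 0.23·k^(0.23−1) = 0.156, so k_gold = (0.23/0.156)^(1/0.77) ≈ 1.6556.
y_gold = 1.6556^0.23 ≈ 1.1230.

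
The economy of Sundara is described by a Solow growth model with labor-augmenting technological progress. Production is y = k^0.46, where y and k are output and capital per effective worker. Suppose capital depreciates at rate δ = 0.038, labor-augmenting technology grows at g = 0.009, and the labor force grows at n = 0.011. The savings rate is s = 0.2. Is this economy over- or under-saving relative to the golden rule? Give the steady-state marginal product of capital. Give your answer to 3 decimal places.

The effective depreciation rate is n + g + δ = 0.011 + 0.009 + 0.038 = 0.058.
Steady-state k*: s·k^0.46 = 0.058·k gives k* = (0.2/0.058)^(1/0.54) ≈ 9.8983.
MPK = 0.46·9.8983^(-0.54) ≈ 0.1334.
MPK > n+g+δ = 0.058, so the economy is dynamically efficient (under-saving).

under-saving; MPK ≈ 0.133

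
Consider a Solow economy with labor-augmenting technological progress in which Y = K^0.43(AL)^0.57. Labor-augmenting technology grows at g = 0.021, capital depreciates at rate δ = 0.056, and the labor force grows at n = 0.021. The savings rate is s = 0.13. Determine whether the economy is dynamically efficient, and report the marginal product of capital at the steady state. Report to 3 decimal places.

The effective depreciation rate is n + g + δ = 0.021 + 0.021 + 0.056 = 0.098.
Steady-state k*: s·k^0.43 = 0.098·k gives k* = (0.13/0.098)^(1/0.57) ≈ 1.6417.
MPK = 0.43·1.6417^(-0.57) ≈ 0.3242.
MPK > n+g+δ = 0.098, so the economy is dynamically efficient (under-saving).

dynamically efficient; MPK ≈ 0.324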